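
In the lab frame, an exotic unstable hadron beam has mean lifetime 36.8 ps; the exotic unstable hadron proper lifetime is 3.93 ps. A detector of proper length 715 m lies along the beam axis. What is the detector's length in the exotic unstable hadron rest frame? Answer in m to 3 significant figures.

L ≈ 76.4 m

Time dilation ⇒ γ = Δt/τ₀ = 36.8/3.93 = 9.3639
Length contraction: L = L₀/γ = 715/9.3639 = 76.4 m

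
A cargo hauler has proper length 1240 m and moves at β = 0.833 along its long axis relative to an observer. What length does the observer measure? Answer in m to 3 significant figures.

L ≈ 686 m

γ = 1/√(1 − 0.833²) = 1.8074
Length contraction: L = L₀/γ = 1240/1.8074 = 686 m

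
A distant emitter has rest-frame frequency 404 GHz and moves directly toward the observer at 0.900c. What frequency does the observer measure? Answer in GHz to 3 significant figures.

f_obs ≈ 1760 GHz

Relativistic Doppler: f_obs = f_src √((1+β)/(1−β))
= 404 × √(1.9000/0.10000) = 404 × 4.3589 = 1760 GHz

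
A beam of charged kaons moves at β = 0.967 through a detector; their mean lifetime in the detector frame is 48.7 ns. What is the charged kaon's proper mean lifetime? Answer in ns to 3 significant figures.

τ₀ ≈ 12.4 ns

γ = 1/√(1 − 0.967²) = 3.9250
Proper time: τ₀ = Δt/γ = 48.7/3.9250 = 12.4 ns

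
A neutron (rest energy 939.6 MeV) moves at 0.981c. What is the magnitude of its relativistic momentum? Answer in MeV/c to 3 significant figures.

γ = 1/√(1 − 0.981²) = 5.1544
p = γβm₀c = 5.1544 × 0.981 × 939.6 MeV/c = 4750 MeV/c

p ≈ 4750 MeV/c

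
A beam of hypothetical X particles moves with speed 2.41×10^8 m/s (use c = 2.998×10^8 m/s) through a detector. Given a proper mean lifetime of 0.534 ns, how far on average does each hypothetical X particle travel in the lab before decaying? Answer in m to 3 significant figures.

β = v/c = 2.41×10^8 / 2.998×10^8 = 0.80387
γ = 1/√(1 − 0.80387²) = 1.6812
Dilated lifetime: Δt = γτ₀ = 1.6812 × 0.534 ns = 0.89777 ns
d = vΔt = 0.80387c × 0.89777 ns = 2.4100×10^8 m/s × 8.9777×10^-10 s = 0.216 m

d ≈ 0.216 m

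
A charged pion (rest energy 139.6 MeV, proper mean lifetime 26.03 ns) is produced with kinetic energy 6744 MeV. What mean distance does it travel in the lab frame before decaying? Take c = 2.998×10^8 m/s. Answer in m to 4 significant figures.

d ≈ 384.7 m

γ = 1 + K/(m₀c²) = 1 + 6744/139.6 = 49.3095
β = √(1 − 1/γ²) = 0.999794
Dilated lifetime: γτ₀ = 49.3095 × 26.03 ns = 1283.53 ns
d = βc·γτ₀ = 0.999794 × (2.998×10^8 m/s) × 1.28353×10^-6 s = 384.7 m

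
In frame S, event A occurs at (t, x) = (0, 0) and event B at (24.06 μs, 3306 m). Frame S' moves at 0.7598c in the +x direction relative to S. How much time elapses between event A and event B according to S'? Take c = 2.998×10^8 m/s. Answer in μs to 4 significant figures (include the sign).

Δt' ≈ 24.12 μs

γ = 1/√(1 − 0.7598²) = 1.53809
Δt' = γ(Δt − vΔx/c²) = 1.53809 × (24.06 μs − 0.7598×3306 m / (2.998×10^8 m/s))
= 1.53809 × (15.6814 μs) = 24.12 μs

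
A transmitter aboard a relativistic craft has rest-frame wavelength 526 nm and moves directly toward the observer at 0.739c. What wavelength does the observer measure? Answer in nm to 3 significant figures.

Relativistic Doppler: λ_obs = λ_src √((1−β)/(1+β))
= 526 × √(0.26100/1.7390) = 526 × 0.38741 = 204 nm

λ_obs ≈ 204 nm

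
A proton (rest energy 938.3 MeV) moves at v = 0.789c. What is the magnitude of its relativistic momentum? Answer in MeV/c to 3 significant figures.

γ = 1/√(1 − 0.789²) = 1.6276
p = γβm₀c = 1.6276 × 0.789 × 938.3 MeV/c = 1200 MeV/c

p ≈ 1200 MeV/c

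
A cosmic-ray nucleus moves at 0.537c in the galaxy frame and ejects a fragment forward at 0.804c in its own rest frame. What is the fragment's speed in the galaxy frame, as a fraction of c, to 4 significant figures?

Compose boost 2: (0.804 + 0.537)/(1 + 0.804×0.537) = 1.341/1.43175 = 0.9366

u ≈ 0.9366c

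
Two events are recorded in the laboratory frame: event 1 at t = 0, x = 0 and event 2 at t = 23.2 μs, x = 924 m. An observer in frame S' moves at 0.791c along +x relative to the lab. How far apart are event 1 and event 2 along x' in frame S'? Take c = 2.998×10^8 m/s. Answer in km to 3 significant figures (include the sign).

Δx' ≈ -7.48 km

γ = 1/√(1 − 0.791²) = 1.6345
Δx' = γ(Δx − vΔt) = 1.6345 × (924 m − 0.791×(2.998×10^8 m/s)×23.2×10^-6 s)
= 1.6345 × (-4577.7 m) = -7.48 km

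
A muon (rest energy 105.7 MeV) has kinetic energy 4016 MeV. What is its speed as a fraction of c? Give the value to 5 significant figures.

β ≈ 0.99967

γ = 1 + K/(m₀c²) = 1 + 4016/105.7 = 38.99432
β = √(1 − 1/γ²) = 0.99967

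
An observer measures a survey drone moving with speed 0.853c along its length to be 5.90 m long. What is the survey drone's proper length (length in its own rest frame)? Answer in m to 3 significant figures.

L₀ ≈ 11.3 m

γ = 1/√(1 − 0.853²) = 1.9160
L₀ = γL = 1.9160 × 5.90 = 11.3 m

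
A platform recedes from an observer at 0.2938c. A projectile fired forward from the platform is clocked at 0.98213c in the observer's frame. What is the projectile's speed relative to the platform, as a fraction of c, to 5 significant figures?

u' ≈ 0.96750c

Inverse velocity addition: u' = (u − v)/(1 − uv/c²)
= (0.98213 − 0.2938)/(1 − 0.98213×0.2938) = 0.68833/0.7114502 = 0.96750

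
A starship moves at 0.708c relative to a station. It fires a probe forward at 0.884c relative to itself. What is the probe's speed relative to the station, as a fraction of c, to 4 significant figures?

Relativistic velocity addition: u = (u' + v)/(1 + u'v/c²)
= (0.884 + 0.708)/(1 + 0.884×0.708) = 1.592/1.62587 = 0.9792

u ≈ 0.9792c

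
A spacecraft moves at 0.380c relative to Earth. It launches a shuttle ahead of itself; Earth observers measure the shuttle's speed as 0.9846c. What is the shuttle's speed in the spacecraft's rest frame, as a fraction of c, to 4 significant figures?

u' ≈ 0.9660c

Inverse velocity addition: u' = (u − v)/(1 − uv/c²)
= (0.9846 − 0.380)/(1 − 0.9846×0.380) = 0.6046/0.625852 = 0.9660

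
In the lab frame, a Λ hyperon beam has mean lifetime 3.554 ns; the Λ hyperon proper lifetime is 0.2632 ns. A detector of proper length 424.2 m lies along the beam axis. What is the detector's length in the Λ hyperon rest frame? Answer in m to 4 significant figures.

L ≈ 31.42 m

Time dilation ⇒ γ = Δt/τ₀ = 3.554/0.2632 = 13.5030
Length contraction: L = L₀/γ = 424.2/13.5030 = 31.42 m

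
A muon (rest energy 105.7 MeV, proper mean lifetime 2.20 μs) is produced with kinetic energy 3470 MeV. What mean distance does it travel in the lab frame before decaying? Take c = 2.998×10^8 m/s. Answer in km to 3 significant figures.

γ = 1 + K/(m₀c²) = 1 + 3470/105.7 = 33.829
β = √(1 − 1/γ²) = 0.99956
Dilated lifetime: γτ₀ = 33.829 × 2.20 μs = 74.423 μs
d = βc·γτ₀ = 0.99956 × (2.998×10^8 m/s) × 7.4423×10^-5 s = 22.3 km

d ≈ 22.3 km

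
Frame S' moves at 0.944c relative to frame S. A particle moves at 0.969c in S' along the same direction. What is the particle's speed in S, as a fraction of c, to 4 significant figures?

u ≈ 0.9991c

Relativistic velocity addition: u = (u' + v)/(1 + u'v/c²)
= (0.969 + 0.944)/(1 + 0.969×0.944) = 1.913/1.91474 = 0.9991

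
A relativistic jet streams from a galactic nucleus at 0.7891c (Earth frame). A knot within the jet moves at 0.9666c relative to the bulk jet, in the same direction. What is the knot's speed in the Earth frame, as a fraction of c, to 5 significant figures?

u ≈ 0.99600c

Relativistic velocity addition: u = (u' + v)/(1 + u'v/c²)
= (0.9666 + 0.7891)/(1 + 0.9666×0.7891) = 1.7557/1.762744 = 0.99600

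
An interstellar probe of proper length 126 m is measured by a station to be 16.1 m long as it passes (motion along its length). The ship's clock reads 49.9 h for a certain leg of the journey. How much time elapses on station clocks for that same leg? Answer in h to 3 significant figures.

Length contraction ⇒ γ = L₀/L = 126/16.1 = 7.8261
Time dilation: Δt = γτ₀ = 7.8261 × 49.9 h = 391 h

Δt ≈ 391 h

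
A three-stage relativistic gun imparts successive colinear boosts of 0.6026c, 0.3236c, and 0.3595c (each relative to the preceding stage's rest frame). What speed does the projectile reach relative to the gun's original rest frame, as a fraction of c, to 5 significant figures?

u ≈ 0.88732c

Compose boost 2: (0.3236 + 0.6026)/(1 + 0.3236×0.6026) = 0.92620/1.195001 = 0.7750619
Compose boost 3: (0.3595 + 0.7750619)/(1 + 0.3595×0.7750619) = 1.134562/1.278635 = 0.88732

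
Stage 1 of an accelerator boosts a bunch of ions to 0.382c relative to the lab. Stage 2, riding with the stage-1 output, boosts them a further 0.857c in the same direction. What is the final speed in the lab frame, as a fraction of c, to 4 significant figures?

Compose boost 2: (0.857 + 0.382)/(1 + 0.857×0.382) = 1.239/1.32737 = 0.9334

u ≈ 0.9334c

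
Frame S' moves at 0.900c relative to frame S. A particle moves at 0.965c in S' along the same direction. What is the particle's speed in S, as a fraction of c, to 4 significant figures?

Relativistic velocity addition: u = (u' + v)/(1 + u'v/c²)
= (0.965 + 0.900)/(1 + 0.965×0.900) = 1.865/1.86850 = 0.9981

u ≈ 0.9981c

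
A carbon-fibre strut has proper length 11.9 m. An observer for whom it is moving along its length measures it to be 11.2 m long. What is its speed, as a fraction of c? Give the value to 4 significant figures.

γ = L₀/L = 11.9/11.2 = 1.06250
β = √(1 − 1/γ²) = 0.3379

β ≈ 0.3379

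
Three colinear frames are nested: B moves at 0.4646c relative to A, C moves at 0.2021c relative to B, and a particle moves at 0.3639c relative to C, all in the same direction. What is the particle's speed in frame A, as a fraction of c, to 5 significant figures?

u ≈ 0.79668c

Compose boost 2: (0.2021 + 0.4646)/(1 + 0.2021×0.4646) = 0.66670/1.093896 = 0.6094731
Compose boost 3: (0.3639 + 0.6094731)/(1 + 0.3639×0.6094731) = 0.9733731/1.221787 = 0.79668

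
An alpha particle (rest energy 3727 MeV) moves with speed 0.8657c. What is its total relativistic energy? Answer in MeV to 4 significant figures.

E ≈ 7446 MeV

γ = 1/√(1 − 0.8657²) = 1.99775
E = γm₀c² = 1.99775 × 3727 MeV = 7446 MeV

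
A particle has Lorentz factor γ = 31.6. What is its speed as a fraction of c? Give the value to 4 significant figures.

β = √(1 − 1/γ²) = √(1 − 1/31.6²) = √(0.998999) = 0.9995

β ≈ 0.9995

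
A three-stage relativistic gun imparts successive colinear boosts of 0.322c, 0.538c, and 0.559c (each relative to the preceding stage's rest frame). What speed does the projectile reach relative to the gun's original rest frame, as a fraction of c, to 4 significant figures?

Compose boost 2: (0.538 + 0.322)/(1 + 0.538×0.322) = 0.8600/1.17324 = 0.733015
Compose boost 3: (0.559 + 0.733015)/(1 + 0.559×0.733015) = 1.29202/1.40976 = 0.9165

u ≈ 0.9165c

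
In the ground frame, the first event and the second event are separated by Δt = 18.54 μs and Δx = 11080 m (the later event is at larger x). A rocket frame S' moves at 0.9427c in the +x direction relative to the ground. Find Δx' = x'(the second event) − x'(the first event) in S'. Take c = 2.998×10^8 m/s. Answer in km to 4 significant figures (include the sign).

Δx' ≈ 17.50 km

γ = 1/√(1 − 0.9427²) = 2.99723
Δx' = γ(Δx − vΔt) = 2.99723 × (11080 m − 0.9427×(2.998×10^8 m/s)×18.54×10^-6 s)
= 2.99723 × (5840.20 m) = 17.50 km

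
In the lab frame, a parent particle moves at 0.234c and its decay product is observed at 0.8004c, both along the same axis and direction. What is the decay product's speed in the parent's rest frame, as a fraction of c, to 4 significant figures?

Inverse velocity addition: u' = (u − v)/(1 − uv/c²)
= (0.8004 − 0.234)/(1 − 0.8004×0.234) = 0.5664/0.812706 = 0.6969

u' ≈ 0.6969c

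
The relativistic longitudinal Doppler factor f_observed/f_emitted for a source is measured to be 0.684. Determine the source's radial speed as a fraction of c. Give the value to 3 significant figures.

β ≈ 0.363

f_obs/f_src = √((1−β)/(1+β)) = 0.684  ⇒  (1−β)/(1+β) = 0.46786
β = |1 − D²|/(1 + D²) = |1 − 0.46786|/(1 + 0.46786) = 0.363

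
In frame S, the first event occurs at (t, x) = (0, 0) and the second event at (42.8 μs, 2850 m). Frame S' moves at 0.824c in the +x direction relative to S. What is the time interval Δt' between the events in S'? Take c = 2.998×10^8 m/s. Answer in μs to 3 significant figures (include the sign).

γ = 1/√(1 − 0.824²) = 1.7649
Δt' = γ(Δt − vΔx/c²) = 1.7649 × (42.8 μs − 0.824×2850 m / (2.998×10^8 m/s))
= 1.7649 × (34.967 μs) = 61.7 μs

Δt' ≈ 61.7 μs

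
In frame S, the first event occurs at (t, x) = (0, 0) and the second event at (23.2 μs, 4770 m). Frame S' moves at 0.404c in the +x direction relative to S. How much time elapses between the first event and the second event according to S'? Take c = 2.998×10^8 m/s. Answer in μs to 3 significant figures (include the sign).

γ = 1/√(1 − 0.404²) = 1.0932
Δt' = γ(Δt − vΔx/c²) = 1.0932 × (23.2 μs − 0.404×4770 m / (2.998×10^8 m/s))
= 1.0932 × (16.772 μs) = 18.3 μs

Δt' ≈ 18.3 μs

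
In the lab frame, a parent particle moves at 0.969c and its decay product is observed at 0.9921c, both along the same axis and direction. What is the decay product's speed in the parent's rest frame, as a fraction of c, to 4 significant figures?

Inverse velocity addition: u' = (u − v)/(1 − uv/c²)
= (0.9921 − 0.969)/(1 − 0.9921×0.969) = 0.02310/0.0386551 = 0.5976

u' ≈ 0.5976c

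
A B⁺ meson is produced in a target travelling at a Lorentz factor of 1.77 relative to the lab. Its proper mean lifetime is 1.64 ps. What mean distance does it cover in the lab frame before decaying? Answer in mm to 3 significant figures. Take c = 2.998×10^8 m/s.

β = √(1 − 1/γ²) = √(1 − 1/1.77²) = 0.82511
Dilated lifetime: Δt = γτ₀ = 1.77 × 1.64 ps = 2.9028 ps
d = vΔt = 0.82511c × 2.9028 ps = 2.4737×10^8 m/s × 2.9028×10^-12 s = 0.718 mm

d ≈ 0.718 mm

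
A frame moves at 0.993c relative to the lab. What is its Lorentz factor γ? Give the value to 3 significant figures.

γ = 1/√(1 − β²) = 1/√(1 − 0.993²) = 1/√(0.013951) = 8.47

γ ≈ 8.47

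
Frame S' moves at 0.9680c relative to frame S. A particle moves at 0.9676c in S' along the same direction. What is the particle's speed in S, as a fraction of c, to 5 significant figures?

u ≈ 0.99946c

Relativistic velocity addition: u = (u' + v)/(1 + u'v/c²)
= (0.9676 + 0.9680)/(1 + 0.9676×0.9680) = 1.9356/1.936637 = 0.99946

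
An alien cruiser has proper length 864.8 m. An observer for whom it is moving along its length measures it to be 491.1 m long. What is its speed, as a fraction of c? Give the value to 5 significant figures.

γ = L₀/L = 864.8/491.1 = 1.760945
β = √(1 − 1/γ²) = 0.82311

β ≈ 0.82311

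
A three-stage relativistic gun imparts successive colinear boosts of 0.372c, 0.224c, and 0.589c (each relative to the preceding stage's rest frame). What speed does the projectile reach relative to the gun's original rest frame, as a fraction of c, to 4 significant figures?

u ≈ 0.8604c

Compose boost 2: (0.224 + 0.372)/(1 + 0.224×0.372) = 0.5960/1.08333 = 0.550157
Compose boost 3: (0.589 + 0.550157)/(1 + 0.589×0.550157) = 1.13916/1.32404 = 0.8604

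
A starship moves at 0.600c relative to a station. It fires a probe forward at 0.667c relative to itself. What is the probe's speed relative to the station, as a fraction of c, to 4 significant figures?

u ≈ 0.9049c

Relativistic velocity addition: u = (u' + v)/(1 + u'v/c²)
= (0.667 + 0.600)/(1 + 0.667×0.600) = 1.267/1.40020 = 0.9049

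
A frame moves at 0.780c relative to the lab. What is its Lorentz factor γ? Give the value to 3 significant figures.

γ ≈ 1.60

γ = 1/√(1 − β²) = 1/√(1 − 0.780²) = 1/√(0.39160) = 1.60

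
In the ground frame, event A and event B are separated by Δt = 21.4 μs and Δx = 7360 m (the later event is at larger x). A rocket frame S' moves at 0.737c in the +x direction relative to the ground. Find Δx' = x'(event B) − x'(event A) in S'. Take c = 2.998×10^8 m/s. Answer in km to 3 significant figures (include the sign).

γ = 1/√(1 − 0.737²) = 1.4795
Δx' = γ(Δx − vΔt) = 1.4795 × (7360 m − 0.737×(2.998×10^8 m/s)×21.4×10^-6 s)
= 1.4795 × (2631.6 m) = 3.89 km

Δx' ≈ 3.89 km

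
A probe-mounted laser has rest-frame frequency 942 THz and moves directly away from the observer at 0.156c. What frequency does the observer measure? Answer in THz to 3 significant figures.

f_obs ≈ 805 THz

Relativistic Doppler: f_obs = f_src √((1−β)/(1+β))
= 942 × √(0.84400/1.1560) = 942 × 0.85446 = 805 THz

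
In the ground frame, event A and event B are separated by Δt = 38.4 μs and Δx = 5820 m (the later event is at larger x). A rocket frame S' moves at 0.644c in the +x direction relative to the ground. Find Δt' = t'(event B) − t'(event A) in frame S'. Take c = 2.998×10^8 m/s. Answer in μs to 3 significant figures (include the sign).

γ = 1/√(1 − 0.644²) = 1.3071
Δt' = γ(Δt − vΔx/c²) = 1.3071 × (38.4 μs − 0.644×5820 m / (2.998×10^8 m/s))
= 1.3071 × (25.898 μs) = 33.9 μs

Δt' ≈ 33.9 μs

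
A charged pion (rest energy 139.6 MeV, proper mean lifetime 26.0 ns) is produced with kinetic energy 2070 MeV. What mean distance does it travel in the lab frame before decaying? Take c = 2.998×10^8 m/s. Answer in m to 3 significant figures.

d ≈ 123 m

γ = 1 + K/(m₀c²) = 1 + 2070/139.6 = 15.828
β = √(1 − 1/γ²) = 0.99800
Dilated lifetime: γτ₀ = 15.828 × 26.0 ns = 411.53 ns
d = βc·γτ₀ = 0.99800 × (2.998×10^8 m/s) × 4.1153×10^-7 s = 123 m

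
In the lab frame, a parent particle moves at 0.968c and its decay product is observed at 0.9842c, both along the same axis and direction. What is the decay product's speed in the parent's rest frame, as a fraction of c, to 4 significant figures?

Inverse velocity addition: u' = (u − v)/(1 − uv/c²)
= (0.9842 − 0.968)/(1 − 0.9842×0.968) = 0.01620/0.0472944 = 0.3425

u' ≈ 0.3425c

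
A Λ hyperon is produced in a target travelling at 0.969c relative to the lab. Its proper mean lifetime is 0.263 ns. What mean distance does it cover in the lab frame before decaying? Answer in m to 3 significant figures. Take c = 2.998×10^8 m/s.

γ = 1/√(1 − 0.969²) = 4.0476
Dilated lifetime: Δt = γτ₀ = 4.0476 × 0.263 ns = 1.0645 ns
d = vΔt = 0.969c × 1.0645 ns = 2.9051×10^8 m/s × 1.0645×10^-9 s = 0.309 m

d ≈ 0.309 m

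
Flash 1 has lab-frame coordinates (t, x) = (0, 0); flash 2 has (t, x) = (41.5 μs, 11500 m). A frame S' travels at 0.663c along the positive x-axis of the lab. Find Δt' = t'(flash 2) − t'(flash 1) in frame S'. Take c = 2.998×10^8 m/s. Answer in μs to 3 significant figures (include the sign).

γ = 1/√(1 − 0.663²) = 1.3358
Δt' = γ(Δt − vΔx/c²) = 1.3358 × (41.5 μs − 0.663×11500 m / (2.998×10^8 m/s))
= 1.3358 × (16.068 μs) = 21.5 μs

Δt' ≈ 21.5 μs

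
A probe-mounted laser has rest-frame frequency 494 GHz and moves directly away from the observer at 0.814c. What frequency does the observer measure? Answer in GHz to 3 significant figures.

f_obs ≈ 158 GHz

Relativistic Doppler: f_obs = f_src √((1−β)/(1+β))
= 494 × √(0.18600/1.8140) = 494 × 0.32021 = 158 GHz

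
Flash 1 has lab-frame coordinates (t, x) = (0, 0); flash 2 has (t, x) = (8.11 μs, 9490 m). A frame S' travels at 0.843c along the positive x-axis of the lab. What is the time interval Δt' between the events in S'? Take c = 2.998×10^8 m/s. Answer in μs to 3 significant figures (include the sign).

γ = 1/√(1 − 0.843²) = 1.8590
Δt' = γ(Δt − vΔx/c²) = 1.8590 × (8.11 μs − 0.843×9490 m / (2.998×10^8 m/s))
= 1.8590 × (-18.575 μs) = -34.5 μs

Δt' ≈ -34.5 μs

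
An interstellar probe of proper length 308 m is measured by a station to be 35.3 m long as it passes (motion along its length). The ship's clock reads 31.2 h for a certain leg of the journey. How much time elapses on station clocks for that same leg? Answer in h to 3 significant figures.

Δt ≈ 272 h

Length contraction ⇒ γ = L₀/L = 308/35.3 = 8.7252
Time dilation: Δt = γτ₀ = 8.7252 × 31.2 h = 272 h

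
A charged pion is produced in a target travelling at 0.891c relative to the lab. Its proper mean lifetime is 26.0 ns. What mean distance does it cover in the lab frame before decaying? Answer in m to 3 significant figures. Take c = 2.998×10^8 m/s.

γ = 1/√(1 − 0.891²) = 2.2026
Dilated lifetime: Δt = γτ₀ = 2.2026 × 26.0 ns = 57.268 ns
d = vΔt = 0.891c × 57.268 ns = 2.6712×10^8 m/s × 5.7268×10^-8 s = 15.3 m

d ≈ 15.3 m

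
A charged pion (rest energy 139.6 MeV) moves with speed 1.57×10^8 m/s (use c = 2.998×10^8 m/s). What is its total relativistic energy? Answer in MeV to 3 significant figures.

β = v/c = 1.57×10^8 / 2.998×10^8 = 0.52368
γ = 1/√(1 − 0.52368²) = 1.1738
E = γm₀c² = 1.1738 × 139.6 MeV = 164 MeV

E ≈ 164 MeV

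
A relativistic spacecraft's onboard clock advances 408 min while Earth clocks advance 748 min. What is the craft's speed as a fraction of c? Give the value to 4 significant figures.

γ = Δt/τ₀ = 748/408 = 1.83333
β = √(1 − 1/γ²) = √(1 − 1/1.83333²) = 0.8381

β ≈ 0.8381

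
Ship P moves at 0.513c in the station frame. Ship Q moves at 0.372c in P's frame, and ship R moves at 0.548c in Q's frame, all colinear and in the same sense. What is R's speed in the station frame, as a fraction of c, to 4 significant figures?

u ≈ 0.9175c

Compose boost 2: (0.372 + 0.513)/(1 + 0.372×0.513) = 0.8850/1.19084 = 0.743175
Compose boost 3: (0.548 + 0.743175)/(1 + 0.548×0.743175) = 1.29118/1.40726 = 0.9175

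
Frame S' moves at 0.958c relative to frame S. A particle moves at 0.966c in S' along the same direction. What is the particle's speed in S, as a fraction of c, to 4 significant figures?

Relativistic velocity addition: u = (u' + v)/(1 + u'v/c²)
= (0.966 + 0.958)/(1 + 0.966×0.958) = 1.924/1.92543 = 0.9993

u ≈ 0.9993c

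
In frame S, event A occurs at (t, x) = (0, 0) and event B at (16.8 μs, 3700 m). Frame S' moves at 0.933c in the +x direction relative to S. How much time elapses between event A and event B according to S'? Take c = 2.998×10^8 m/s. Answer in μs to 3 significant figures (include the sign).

Δt' ≈ 14.7 μs

γ = 1/√(1 − 0.933²) = 2.7787
Δt' = γ(Δt − vΔx/c²) = 2.7787 × (16.8 μs − 0.933×3700 m / (2.998×10^8 m/s))
= 2.7787 × (5.2853 μs) = 14.7 μs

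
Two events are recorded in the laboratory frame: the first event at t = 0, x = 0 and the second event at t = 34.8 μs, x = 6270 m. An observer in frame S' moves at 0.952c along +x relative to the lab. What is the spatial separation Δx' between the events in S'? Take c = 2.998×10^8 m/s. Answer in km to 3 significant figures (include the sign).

Δx' ≈ -12.0 km

γ = 1/√(1 − 0.952²) = 3.2669
Δx' = γ(Δx − vΔt) = 3.2669 × (6270 m − 0.952×(2.998×10^8 m/s)×34.8×10^-6 s)
= 3.2669 × (-3662.3 m) = -12.0 km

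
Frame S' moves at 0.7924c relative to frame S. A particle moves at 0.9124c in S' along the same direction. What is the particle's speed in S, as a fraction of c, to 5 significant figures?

u ≈ 0.98945c

Relativistic velocity addition: u = (u' + v)/(1 + u'v/c²)
= (0.9124 + 0.7924)/(1 + 0.9124×0.7924) = 1.7048/1.722986 = 0.98945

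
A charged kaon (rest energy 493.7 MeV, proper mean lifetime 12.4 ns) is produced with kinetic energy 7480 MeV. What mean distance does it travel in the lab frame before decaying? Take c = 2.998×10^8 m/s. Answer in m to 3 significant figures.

d ≈ 59.9 m

γ = 1 + K/(m₀c²) = 1 + 7480/493.7 = 16.151
β = √(1 − 1/γ²) = 0.99808
Dilated lifetime: γτ₀ = 16.151 × 12.4 ns = 200.27 ns
d = βc·γτ₀ = 0.99808 × (2.998×10^8 m/s) × 2.0027×10^-7 s = 59.9 m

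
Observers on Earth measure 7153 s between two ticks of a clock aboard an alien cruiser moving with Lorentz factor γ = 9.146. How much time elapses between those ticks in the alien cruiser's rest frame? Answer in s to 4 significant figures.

γ = 9.146 (given)
Proper time: τ₀ = Δt/γ = 7153/9.146 = 782.1 s

τ₀ ≈ 782.1 s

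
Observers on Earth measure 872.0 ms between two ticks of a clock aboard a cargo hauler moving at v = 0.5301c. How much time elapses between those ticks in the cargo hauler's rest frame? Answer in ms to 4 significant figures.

τ₀ ≈ 739.4 ms

γ = 1/√(1 − 0.5301²) = 1.17934
Proper time: τ₀ = Δt/γ = 872.0/1.17934 = 739.4 ms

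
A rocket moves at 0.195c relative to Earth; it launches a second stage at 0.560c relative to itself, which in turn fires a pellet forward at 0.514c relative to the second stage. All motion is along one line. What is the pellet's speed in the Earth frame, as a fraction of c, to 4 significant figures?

u ≈ 0.8850c

Compose boost 2: (0.560 + 0.195)/(1 + 0.560×0.195) = 0.7550/1.10920 = 0.680671
Compose boost 3: (0.514 + 0.680671)/(1 + 0.514×0.680671) = 1.19467/1.34986 = 0.8850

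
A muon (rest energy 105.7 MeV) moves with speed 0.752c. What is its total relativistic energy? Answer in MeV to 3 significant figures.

E ≈ 160 MeV

γ = 1/√(1 − 0.752²) = 1.5171
E = γm₀c² = 1.5171 × 105.7 MeV = 160 MeV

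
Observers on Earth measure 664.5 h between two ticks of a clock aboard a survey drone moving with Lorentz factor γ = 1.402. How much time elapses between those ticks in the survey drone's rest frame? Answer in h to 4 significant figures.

γ = 1.402 (given)
Proper time: τ₀ = Δt/γ = 664.5/1.402 = 474.0 h

τ₀ ≈ 474.0 h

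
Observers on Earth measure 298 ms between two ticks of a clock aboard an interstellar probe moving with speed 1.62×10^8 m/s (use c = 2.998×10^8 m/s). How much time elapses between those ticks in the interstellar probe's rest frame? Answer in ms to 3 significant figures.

β = v/c = 1.62×10^8 / 2.998×10^8 = 0.54036
γ = 1/√(1 − 0.54036²) = 1.1884
Proper time: τ₀ = Δt/γ = 298/1.1884 = 251 ms

τ₀ ≈ 251 ms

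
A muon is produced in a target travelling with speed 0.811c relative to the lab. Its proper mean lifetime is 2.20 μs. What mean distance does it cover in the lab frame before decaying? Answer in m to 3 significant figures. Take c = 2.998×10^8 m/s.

γ = 1/√(1 − 0.811²) = 1.7093
Dilated lifetime: Δt = γτ₀ = 1.7093 × 2.20 μs = 3.7604 μs
d = vΔt = 0.811c × 3.7604 μs = 2.4314×10^8 m/s × 3.7604×10^-6 s = 914 m

d ≈ 914 m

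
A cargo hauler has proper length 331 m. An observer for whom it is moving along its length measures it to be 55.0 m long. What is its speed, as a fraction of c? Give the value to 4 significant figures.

γ = L₀/L = 331/55.0 = 6.01818
β = √(1 − 1/γ²) = 0.9861

β ≈ 0.9861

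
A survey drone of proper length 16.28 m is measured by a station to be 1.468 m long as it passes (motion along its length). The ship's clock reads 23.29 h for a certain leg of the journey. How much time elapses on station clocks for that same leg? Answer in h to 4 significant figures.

Δt ≈ 258.3 h

Length contraction ⇒ γ = L₀/L = 16.28/1.468 = 11.0899
Time dilation: Δt = γτ₀ = 11.0899 × 23.29 h = 258.3 h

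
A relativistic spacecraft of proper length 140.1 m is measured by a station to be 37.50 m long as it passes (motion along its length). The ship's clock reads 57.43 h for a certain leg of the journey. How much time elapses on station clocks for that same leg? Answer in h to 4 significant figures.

Δt ≈ 214.6 h

Length contraction ⇒ γ = L₀/L = 140.1/37.50 = 3.73600
Time dilation: Δt = γτ₀ = 3.73600 × 57.43 h = 214.6 h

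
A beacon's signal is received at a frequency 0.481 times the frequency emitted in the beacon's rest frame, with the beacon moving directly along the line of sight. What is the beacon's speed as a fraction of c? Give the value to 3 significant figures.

β ≈ 0.624

f_obs/f_src = √((1−β)/(1+β)) = 0.481  ⇒  (1−β)/(1+β) = 0.23136
β = |1 − D²|/(1 + D²) = |1 − 0.23136|/(1 + 0.23136) = 0.624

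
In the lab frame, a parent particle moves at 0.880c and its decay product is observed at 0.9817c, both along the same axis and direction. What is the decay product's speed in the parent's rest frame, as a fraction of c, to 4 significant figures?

Inverse velocity addition: u' = (u − v)/(1 − uv/c²)
= (0.9817 − 0.880)/(1 − 0.9817×0.880) = 0.1017/0.136104 = 0.7472

u' ≈ 0.7472c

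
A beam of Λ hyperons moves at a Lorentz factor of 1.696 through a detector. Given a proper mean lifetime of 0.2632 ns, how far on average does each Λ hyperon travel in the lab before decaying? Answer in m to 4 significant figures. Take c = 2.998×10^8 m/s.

β = √(1 − 1/γ²) = √(1 − 1/1.696²) = 0.807679
Dilated lifetime: Δt = γτ₀ = 1.696 × 0.2632 ns = 0.446387 ns
d = vΔt = 0.807679c × 0.446387 ns = 2.42142×10^8 m/s × 4.46387×10^-10 s = 0.1081 m

d ≈ 0.1081 m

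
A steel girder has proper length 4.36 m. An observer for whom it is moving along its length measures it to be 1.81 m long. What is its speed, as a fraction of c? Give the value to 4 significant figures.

β ≈ 0.9098

γ = L₀/L = 4.36/1.81 = 2.40884
β = √(1 − 1/γ²) = 0.9098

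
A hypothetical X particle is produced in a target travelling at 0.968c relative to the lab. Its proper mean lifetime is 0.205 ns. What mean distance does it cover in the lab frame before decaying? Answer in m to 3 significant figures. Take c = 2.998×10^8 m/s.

γ = 1/√(1 − 0.968²) = 3.9849
Dilated lifetime: Δt = γτ₀ = 3.9849 × 0.205 ns = 0.81690 ns
d = vΔt = 0.968c × 0.81690 ns = 2.9021×10^8 m/s × 8.1690×10^-10 s = 0.237 m

d ≈ 0.237 m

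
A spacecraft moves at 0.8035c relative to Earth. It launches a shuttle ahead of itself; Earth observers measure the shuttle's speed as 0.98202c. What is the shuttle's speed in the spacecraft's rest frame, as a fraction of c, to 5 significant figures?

u' ≈ 0.84628c

Inverse velocity addition: u' = (u − v)/(1 − uv/c²)
= (0.98202 − 0.8035)/(1 − 0.98202×0.8035) = 0.17852/0.2109469 = 0.84628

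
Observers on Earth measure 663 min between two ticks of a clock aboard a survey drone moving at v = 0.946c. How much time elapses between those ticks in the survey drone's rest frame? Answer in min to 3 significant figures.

γ = 1/√(1 − 0.946²) = 3.0848
Proper time: τ₀ = Δt/γ = 663/3.0848 = 215 min

τ₀ ≈ 215 min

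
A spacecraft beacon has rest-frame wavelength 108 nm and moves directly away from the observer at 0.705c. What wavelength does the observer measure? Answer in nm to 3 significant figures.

λ_obs ≈ 260 nm

Relativistic Doppler: λ_obs = λ_src √((1+β)/(1−β))
= 108 × √(1.7050/0.29500) = 108 × 2.4041 = 260 nm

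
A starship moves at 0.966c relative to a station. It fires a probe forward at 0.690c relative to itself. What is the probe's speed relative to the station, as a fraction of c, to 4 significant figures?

u ≈ 0.9937c

Relativistic velocity addition: u = (u' + v)/(1 + u'v/c²)
= (0.690 + 0.966)/(1 + 0.690×0.966) = 1.656/1.66654 = 0.9937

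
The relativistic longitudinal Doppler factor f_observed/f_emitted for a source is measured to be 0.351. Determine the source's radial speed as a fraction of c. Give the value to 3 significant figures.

β ≈ 0.781

f_obs/f_src = √((1−β)/(1+β)) = 0.351  ⇒  (1−β)/(1+β) = 0.12320
β = |1 − D²|/(1 + D²) = |1 − 0.12320|/(1 + 0.12320) = 0.781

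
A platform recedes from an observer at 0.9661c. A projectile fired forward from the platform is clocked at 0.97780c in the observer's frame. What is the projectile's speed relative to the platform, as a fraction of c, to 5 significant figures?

u' ≈ 0.21139c

Inverse velocity addition: u' = (u − v)/(1 − uv/c²)
= (0.97780 − 0.9661)/(1 − 0.97780×0.9661) = 0.011700/0.05534742 = 0.21139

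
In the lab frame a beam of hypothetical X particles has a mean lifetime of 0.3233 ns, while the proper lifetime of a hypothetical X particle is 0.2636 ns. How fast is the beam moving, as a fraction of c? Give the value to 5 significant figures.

γ = Δt/τ₀ = 0.3233/0.2636 = 1.226480
β = √(1 − 1/γ²) = √(1 − 1/1.226480²) = 0.57898

β ≈ 0.57898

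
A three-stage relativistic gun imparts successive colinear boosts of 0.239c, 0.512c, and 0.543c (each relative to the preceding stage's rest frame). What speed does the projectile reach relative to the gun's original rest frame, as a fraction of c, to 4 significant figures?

u ≈ 0.8891c

Compose boost 2: (0.512 + 0.239)/(1 + 0.512×0.239) = 0.7510/1.12237 = 0.669121
Compose boost 3: (0.543 + 0.669121)/(1 + 0.543×0.669121) = 1.21212/1.36333 = 0.8891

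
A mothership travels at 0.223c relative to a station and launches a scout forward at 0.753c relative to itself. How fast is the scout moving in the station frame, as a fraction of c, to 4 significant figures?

u ≈ 0.8357c

Compose boost 2: (0.753 + 0.223)/(1 + 0.753×0.223) = 0.9760/1.16792 = 0.8357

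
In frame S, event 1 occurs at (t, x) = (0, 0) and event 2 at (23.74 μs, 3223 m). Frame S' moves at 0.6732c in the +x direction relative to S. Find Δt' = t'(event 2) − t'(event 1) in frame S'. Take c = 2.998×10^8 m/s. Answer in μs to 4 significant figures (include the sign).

γ = 1/√(1 − 0.6732²) = 1.35234
Δt' = γ(Δt − vΔx/c²) = 1.35234 × (23.74 μs − 0.6732×3223 m / (2.998×10^8 m/s))
= 1.35234 × (16.5028 μs) = 22.32 μs

Δt' ≈ 22.32 μs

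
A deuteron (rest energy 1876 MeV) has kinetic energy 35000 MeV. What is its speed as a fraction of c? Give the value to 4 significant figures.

γ = 1 + K/(m₀c²) = 1 + 35000/1876 = 19.6567
β = √(1 − 1/γ²) = 0.9987

β ≈ 0.9987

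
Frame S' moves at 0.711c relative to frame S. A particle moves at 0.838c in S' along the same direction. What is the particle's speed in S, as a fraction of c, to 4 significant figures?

u ≈ 0.9707c

Relativistic velocity addition: u = (u' + v)/(1 + u'v/c²)
= (0.838 + 0.711)/(1 + 0.838×0.711) = 1.549/1.59582 = 0.9707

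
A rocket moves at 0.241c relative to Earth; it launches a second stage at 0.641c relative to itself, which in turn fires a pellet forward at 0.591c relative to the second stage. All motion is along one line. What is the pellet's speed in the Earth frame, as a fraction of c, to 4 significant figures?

Compose boost 2: (0.641 + 0.241)/(1 + 0.641×0.241) = 0.8820/1.15448 = 0.763980
Compose boost 3: (0.591 + 0.763980)/(1 + 0.591×0.763980) = 1.35498/1.45151 = 0.9335

u ≈ 0.9335c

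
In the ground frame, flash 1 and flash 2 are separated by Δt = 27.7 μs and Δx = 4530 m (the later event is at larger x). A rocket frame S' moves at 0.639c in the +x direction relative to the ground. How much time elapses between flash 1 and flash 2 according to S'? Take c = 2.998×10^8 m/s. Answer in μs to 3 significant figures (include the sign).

Δt' ≈ 23.5 μs

γ = 1/√(1 − 0.639²) = 1.3000
Δt' = γ(Δt − vΔx/c²) = 1.3000 × (27.7 μs − 0.639×4530 m / (2.998×10^8 m/s))
= 1.3000 × (18.045 μs) = 23.5 μs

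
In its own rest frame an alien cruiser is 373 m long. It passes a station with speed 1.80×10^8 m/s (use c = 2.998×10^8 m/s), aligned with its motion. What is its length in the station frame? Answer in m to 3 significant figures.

β = v/c = 1.80×10^8 / 2.998×10^8 = 0.60040
γ = 1/√(1 − 0.60040²) = 1.2505
Length contraction: L = L₀/γ = 373/1.2505 = 298 m

L ≈ 298 m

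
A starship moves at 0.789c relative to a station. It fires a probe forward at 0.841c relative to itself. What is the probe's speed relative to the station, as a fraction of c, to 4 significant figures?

Relativistic velocity addition: u = (u' + v)/(1 + u'v/c²)
= (0.841 + 0.789)/(1 + 0.841×0.789) = 1.630/1.66355 = 0.9798

u ≈ 0.9798c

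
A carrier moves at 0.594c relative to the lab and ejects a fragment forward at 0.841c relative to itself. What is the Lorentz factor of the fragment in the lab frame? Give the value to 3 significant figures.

u_lab = (0.841 + 0.594)/(1 + 0.841×0.594) = 1.435/1.49955 = 0.956951
γ = 1/√(1 − 0.956951²) = 3.45

γ ≈ 3.45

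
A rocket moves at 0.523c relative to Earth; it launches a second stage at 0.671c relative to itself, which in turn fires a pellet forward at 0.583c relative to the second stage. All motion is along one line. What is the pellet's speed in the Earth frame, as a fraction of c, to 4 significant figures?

u ≈ 0.9680c

Compose boost 2: (0.671 + 0.523)/(1 + 0.671×0.523) = 1.194/1.35093 = 0.883834
Compose boost 3: (0.583 + 0.883834)/(1 + 0.583×0.883834) = 1.46683/1.51527 = 0.9680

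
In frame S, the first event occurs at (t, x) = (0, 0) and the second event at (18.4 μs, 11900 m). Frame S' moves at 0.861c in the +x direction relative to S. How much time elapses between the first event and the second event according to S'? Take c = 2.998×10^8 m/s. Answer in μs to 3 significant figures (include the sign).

γ = 1/√(1 − 0.861²) = 1.9662
Δt' = γ(Δt − vΔx/c²) = 1.9662 × (18.4 μs − 0.861×11900 m / (2.998×10^8 m/s))
= 1.9662 × (-15.776 μs) = -31.0 μs

Δt' ≈ -31.0 μs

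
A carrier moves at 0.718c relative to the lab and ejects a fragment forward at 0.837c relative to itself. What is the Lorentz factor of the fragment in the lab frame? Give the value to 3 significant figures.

γ ≈ 4.20

u_lab = (0.837 + 0.718)/(1 + 0.837×0.718) = 1.555/1.60097 = 0.971289
γ = 1/√(1 − 0.971289²) = 4.20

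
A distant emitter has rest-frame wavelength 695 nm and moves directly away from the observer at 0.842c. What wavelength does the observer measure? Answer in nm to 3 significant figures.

λ_obs ≈ 2370 nm

Relativistic Doppler: λ_obs = λ_src √((1+β)/(1−β))
= 695 × √(1.8420/0.15800) = 695 × 3.4144 = 2370 nm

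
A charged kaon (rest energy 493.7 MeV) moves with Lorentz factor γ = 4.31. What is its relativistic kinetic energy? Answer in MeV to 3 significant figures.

γ = 4.31 (given)
K = (γ − 1)m₀c² = (4.31 − 1) × 493.7 MeV = 3.3100 × 493.7 MeV = 1630 MeV

K ≈ 1630 MeV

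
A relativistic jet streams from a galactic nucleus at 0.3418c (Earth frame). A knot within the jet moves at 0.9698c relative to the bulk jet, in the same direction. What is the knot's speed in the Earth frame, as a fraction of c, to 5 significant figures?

Relativistic velocity addition: u = (u' + v)/(1 + u'v/c²)
= (0.9698 + 0.3418)/(1 + 0.9698×0.3418) = 1.3116/1.331478 = 0.98507

u ≈ 0.98507c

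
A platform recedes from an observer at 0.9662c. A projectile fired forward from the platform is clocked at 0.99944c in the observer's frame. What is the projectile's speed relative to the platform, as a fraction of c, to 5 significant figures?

u' ≈ 0.96794c

Inverse velocity addition: u' = (u − v)/(1 − uv/c²)
= (0.99944 − 0.9662)/(1 − 0.99944×0.9662) = 0.033240/0.03434107 = 0.96794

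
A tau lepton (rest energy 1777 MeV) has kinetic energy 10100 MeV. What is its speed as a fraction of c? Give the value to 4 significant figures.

β ≈ 0.9887

γ = 1 + K/(m₀c²) = 1 + 10100/1777 = 6.68374
β = √(1 − 1/γ²) = 0.9887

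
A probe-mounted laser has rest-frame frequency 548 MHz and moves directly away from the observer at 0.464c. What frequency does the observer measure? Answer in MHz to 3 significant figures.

f_obs ≈ 332 MHz

Relativistic Doppler: f_obs = f_src √((1−β)/(1+β))
= 548 × √(0.53600/1.4640) = 548 × 0.60508 = 332 MHz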